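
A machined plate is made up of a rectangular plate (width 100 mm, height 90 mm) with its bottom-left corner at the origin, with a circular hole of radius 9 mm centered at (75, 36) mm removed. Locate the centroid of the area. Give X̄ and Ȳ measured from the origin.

plate: A = 100 × 90 = 9000.00, centroid at (50.00, 45.00).
hole: A = −π·9² = -254.47, centroid at (75.00, 36.00).
ΣA = 8745.53 mm²
ΣAX̄ = (9000.00)(50.00) + (-254.47)(75.00) = 430914.82 mm³
ΣAȲ = (9000.00)(45.00) + (-254.47)(36.00) = 395839.12 mm³
X̄ = 430914.82 / 8745.53 = 49.27 mm
Ȳ = 395839.12 / 8745.53 = 45.26 mm

X̄ = 49.27 mm, Ȳ = 45.26 mm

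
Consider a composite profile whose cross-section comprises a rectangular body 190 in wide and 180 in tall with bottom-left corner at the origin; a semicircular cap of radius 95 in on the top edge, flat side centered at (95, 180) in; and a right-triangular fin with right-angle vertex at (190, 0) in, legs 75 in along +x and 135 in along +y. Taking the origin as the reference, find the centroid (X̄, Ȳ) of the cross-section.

rectangular body: A = 190 × 180 = 34200.00, centroid at (95.00, 90.00).
semicircular top: A = ½π·95² = 14176.44, centroid at (95.00, 220.32).
triangular fin: A = ½·75·135 = 5062.50, centroid at (215.00, 45.00).
ΣA = 53438.94 in²
ΣAX̄ = (34200.00)(95.00) + (14176.44)(95.00) + (5062.50)(215.00) = 5684199.00 in³
ΣAȲ = (34200.00)(90.00) + (14176.44)(220.32) + (5062.50)(45.00) = 6429154.47 in³
X̄ = 5684199.00 / 53438.94 = 106.37 in
Ȳ = 6429154.47 / 53438.94 = 120.31 in

X̄ = 106.37 in, Ȳ = 120.31 in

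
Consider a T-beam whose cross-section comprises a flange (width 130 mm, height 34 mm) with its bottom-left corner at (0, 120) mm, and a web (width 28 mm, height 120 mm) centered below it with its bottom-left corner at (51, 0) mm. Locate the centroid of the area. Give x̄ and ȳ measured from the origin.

x̄ = 65.00 mm, ȳ = 103.75 mm

web: A = 28 × 120 = 3360.00, centroid at (65.00, 60.00).
flange: A = 130 × 34 = 4420.00, centroid at (65.00, 137.00).
ΣA = 7780.00 mm²
ΣAx̄ = (3360.00)(65.00) + (4420.00)(65.00) = 505700.00 mm³
ΣAȳ = (3360.00)(60.00) + (4420.00)(137.00) = 807140.00 mm³
x̄ = 505700.00 / 7780.00 = 65.00 mm
ȳ = 807140.00 / 7780.00 = 103.75 mm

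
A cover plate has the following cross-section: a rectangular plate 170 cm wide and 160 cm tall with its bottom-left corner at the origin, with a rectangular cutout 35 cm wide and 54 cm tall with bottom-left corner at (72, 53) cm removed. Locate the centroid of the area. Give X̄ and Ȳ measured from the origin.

X̄ = 84.66 cm, Ȳ = 80.00 cm

plate: A = 170 × 160 = 27200.00, centroid at (85.00, 80.00).
hole: A = −(35 × 54) = -1890.00, centroid at (89.50, 80.00).
ΣA = 25310.00 cm², ΣAX̄ = 2142845.00 cm³, ΣAȲ = 2024800.00 cm³.
X̄ = 2142845.00/25310.00 = 84.66 cm; Ȳ = 2024800.00/25310.00 = 80.00 cm.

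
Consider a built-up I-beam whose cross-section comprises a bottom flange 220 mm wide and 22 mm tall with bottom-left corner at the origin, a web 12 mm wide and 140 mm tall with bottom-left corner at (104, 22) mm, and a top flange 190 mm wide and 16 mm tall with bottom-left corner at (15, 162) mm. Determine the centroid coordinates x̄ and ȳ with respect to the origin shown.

x̄ = 110.00 mm, ȳ = 75.79 mm

bottom flange: A = 220 × 22 = 4840.00, centroid at (110.00, 11.00).
web: A = 12 × 140 = 1680.00, centroid at (110.00, 92.00).
top flange: A = 190 × 16 = 3040.00, centroid at (110.00, 170.00).
ΣA = 9560.00 mm²
ΣAx̄ = (4840.00)(110.00) + (1680.00)(110.00) + (3040.00)(110.00) = 1051600.00 mm³
ΣAȳ = (4840.00)(11.00) + (1680.00)(92.00) + (3040.00)(170.00) = 724600.00 mm³
x̄ = 1051600.00 / 9560.00 = 110.00 mm
ȳ = 724600.00 / 9560.00 = 75.79 mm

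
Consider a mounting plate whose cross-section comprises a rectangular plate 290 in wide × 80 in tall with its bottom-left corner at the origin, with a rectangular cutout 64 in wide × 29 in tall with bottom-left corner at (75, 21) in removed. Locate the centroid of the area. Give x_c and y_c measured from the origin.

Part | A | x̄ᵢ | ȳᵢ | A·x̄ᵢ | A·ȳᵢ
plate | 23200.00 | 145.00 | 40.00 | 3364000.00 | 928000.00
hole | -1856.00 | 107.00 | 35.50 | -198592.00 | -65888.00
Σ | 21344.00 |  |  | 3165408.00 | 862112.00
x_c = 3165408.00 / 21344.00 = 148.30 in
y_c = 862112.00 / 21344.00 = 40.39 in

x_c = 148.30 in, y_c = 40.39 in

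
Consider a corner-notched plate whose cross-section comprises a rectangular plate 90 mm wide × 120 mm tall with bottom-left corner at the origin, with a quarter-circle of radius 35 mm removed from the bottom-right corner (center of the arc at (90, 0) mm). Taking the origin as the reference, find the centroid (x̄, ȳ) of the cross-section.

x̄ = 42.05 mm, ȳ = 64.42 mm

plate: A = 90 × 120 = 10800.00, centroid at (45.00, 60.00).
removed quarter-circle: A = −¼π·35² = -962.11, centroid at (75.15, 14.85).
ΣA = 9837.89 mm²
ΣAx̄ = (10800.00)(45.00) + (-962.11)(75.15) = 413701.52 mm³
ΣAȳ = (10800.00)(60.00) + (-962.11)(14.85) = 633708.33 mm³
x̄ = 413701.52 / 9837.89 = 42.05 mm
ȳ = 633708.33 / 9837.89 = 64.42 mm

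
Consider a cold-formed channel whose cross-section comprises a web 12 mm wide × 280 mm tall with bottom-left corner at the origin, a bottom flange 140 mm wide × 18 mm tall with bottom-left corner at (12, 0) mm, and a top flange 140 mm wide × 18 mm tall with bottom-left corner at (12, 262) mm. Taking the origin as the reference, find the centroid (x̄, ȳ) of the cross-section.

web: A = 12 × 280 = 3360.00, centroid at (6.00, 140.00).
bottom flange: A = 140 × 18 = 2520.00, centroid at (82.00, 9.00).
top flange: A = 140 × 18 = 2520.00, centroid at (82.00, 271.00).
ΣA = 8400.00 mm²
ΣAx̄ = (3360.00)(6.00) + (2520.00)(82.00) + (2520.00)(82.00) = 433440.00 mm³
ΣAȳ = (3360.00)(140.00) + (2520.00)(9.00) + (2520.00)(271.00) = 1176000.00 mm³
x̄ = 433440.00 / 8400.00 = 51.60 mm
ȳ = 1176000.00 / 8400.00 = 140.00 mm

x̄ = 51.60 mm, ȳ = 140.00 mm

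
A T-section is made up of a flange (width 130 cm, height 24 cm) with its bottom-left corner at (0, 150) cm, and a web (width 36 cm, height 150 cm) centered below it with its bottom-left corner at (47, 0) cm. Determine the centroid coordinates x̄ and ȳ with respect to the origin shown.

x̄ = 65.00 cm, ȳ = 106.86 cm

Part | A | x̄ᵢ | ȳᵢ | A·x̄ᵢ | A·ȳᵢ
web | 5400.00 | 65.00 | 75.00 | 351000.00 | 405000.00
flange | 3120.00 | 65.00 | 162.00 | 202800.00 | 505440.00
Σ | 8520.00 |  |  | 553800.00 | 910440.00
x̄ = 553800.00 / 8520.00 = 65.00 cm
ȳ = 910440.00 / 8520.00 = 106.86 cm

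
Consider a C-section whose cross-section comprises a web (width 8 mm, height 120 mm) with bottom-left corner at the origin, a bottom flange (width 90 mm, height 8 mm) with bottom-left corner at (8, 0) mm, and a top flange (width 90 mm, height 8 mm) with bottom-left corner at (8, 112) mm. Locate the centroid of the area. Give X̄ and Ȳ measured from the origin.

web: A = 8 × 120 = 960.00, centroid at (4.00, 60.00).
bottom flange: A = 90 × 8 = 720.00, centroid at (53.00, 4.00).
top flange: A = 90 × 8 = 720.00, centroid at (53.00, 116.00).
ΣA = 2400.00 mm²
ΣAX̄ = (960.00)(4.00) + (720.00)(53.00) + (720.00)(53.00) = 80160.00 mm³
ΣAȲ = (960.00)(60.00) + (720.00)(4.00) + (720.00)(116.00) = 144000.00 mm³
X̄ = 80160.00 / 2400.00 = 33.40 mm
Ȳ = 144000.00 / 2400.00 = 60.00 mm

X̄ = 33.40 mm, Ȳ = 60.00 mm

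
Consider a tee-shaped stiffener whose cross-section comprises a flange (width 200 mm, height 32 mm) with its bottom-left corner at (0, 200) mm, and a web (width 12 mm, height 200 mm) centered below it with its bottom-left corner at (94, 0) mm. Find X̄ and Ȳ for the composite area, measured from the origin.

X̄ = 100.00 mm, Ȳ = 184.36 mm

web: A = 12 × 200 = 2400.00, centroid at (100.00, 100.00).
flange: A = 200 × 32 = 6400.00, centroid at (100.00, 216.00).
ΣA = 8800.00 mm², ΣAX̄ = 880000.00 mm³, ΣAȲ = 1622400.00 mm³.
X̄ = 880000.00/8800.00 = 100.00 mm; Ȳ = 1622400.00/8800.00 = 184.36 mm.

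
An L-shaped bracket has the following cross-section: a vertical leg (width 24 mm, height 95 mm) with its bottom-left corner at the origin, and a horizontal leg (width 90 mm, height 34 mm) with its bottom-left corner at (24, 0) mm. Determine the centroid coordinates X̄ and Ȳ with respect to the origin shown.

X̄ = 44.66 mm, Ȳ = 30.02 mm

vertical leg: A = 24 × 95 = 2280.00, centroid at (12.00, 47.50).
horizontal leg: A = 90 × 34 = 3060.00, centroid at (69.00, 17.00).
ΣA = 5340.00 mm²
ΣAX̄ = (2280.00)(12.00) + (3060.00)(69.00) = 238500.00 mm³
ΣAȲ = (2280.00)(47.50) + (3060.00)(17.00) = 160320.00 mm³
X̄ = 238500.00 / 5340.00 = 44.66 mm
Ȳ = 160320.00 / 5340.00 = 30.02 mm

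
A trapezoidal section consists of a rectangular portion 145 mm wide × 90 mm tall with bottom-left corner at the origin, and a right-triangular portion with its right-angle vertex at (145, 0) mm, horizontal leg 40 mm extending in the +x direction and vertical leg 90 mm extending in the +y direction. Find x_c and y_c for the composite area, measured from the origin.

Part | A | x̄ᵢ | ȳᵢ | A·x̄ᵢ | A·ȳᵢ
rectangular portion | 13050.00 | 72.50 | 45.00 | 946125.00 | 587250.00
triangular portion | 1800.00 | 158.33 | 30.00 | 285000.00 | 54000.00
Σ | 14850.00 |  |  | 1231125.00 | 641250.00
x_c = 1231125.00 / 14850.00 = 82.90 mm
y_c = 641250.00 / 14850.00 = 43.18 mm

x_c = 82.90 mm, y_c = 43.18 mm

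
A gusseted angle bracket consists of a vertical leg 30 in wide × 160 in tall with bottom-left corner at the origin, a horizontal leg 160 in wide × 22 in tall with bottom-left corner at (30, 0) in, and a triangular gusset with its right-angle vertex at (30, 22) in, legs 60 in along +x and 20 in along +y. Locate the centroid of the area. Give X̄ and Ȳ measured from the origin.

X̄ = 54.84 in, Ȳ = 49.32 in

vertical leg: A = 30 × 160 = 4800.00, centroid at (15.00, 80.00).
horizontal leg: A = 160 × 22 = 3520.00, centroid at (110.00, 11.00).
gusset: A = ½·60·20 = 600.00, centroid at (50.00, 28.67).
ΣA = 8920.00 in²
ΣAX̄ = (4800.00)(15.00) + (3520.00)(110.00) + (600.00)(50.00) = 489200.00 in³
ΣAȲ = (4800.00)(80.00) + (3520.00)(11.00) + (600.00)(28.67) = 439920.00 in³
X̄ = 489200.00 / 8920.00 = 54.84 in
Ȳ = 439920.00 / 8920.00 = 49.32 in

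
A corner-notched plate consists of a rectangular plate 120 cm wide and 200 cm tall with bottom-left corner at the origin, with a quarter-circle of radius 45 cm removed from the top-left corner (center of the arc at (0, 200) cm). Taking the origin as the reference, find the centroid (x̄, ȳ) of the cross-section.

Part | A | x̄ᵢ | ȳᵢ | A·x̄ᵢ | A·ȳᵢ
plate | 24000.00 | 60.00 | 100.00 | 1440000.00 | 2400000.00
removed quarter-circle | -1590.43 | 19.10 | 180.90 | -30375.00 | -287711.26
Σ | 22409.57 |  |  | 1409625.00 | 2112288.74
x̄ = 1409625.00 / 22409.57 = 62.90 cm
ȳ = 2112288.74 / 22409.57 = 94.26 cm

x̄ = 62.90 cm, ȳ = 94.26 cm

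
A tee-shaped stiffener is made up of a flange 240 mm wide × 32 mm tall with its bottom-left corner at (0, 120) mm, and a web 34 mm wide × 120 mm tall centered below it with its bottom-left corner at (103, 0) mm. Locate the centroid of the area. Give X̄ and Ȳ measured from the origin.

X̄ = 120.00 mm, Ȳ = 109.63 mm

web: A = 34 × 120 = 4080.00, centroid at (120.00, 60.00).
flange: A = 240 × 32 = 7680.00, centroid at (120.00, 136.00).
ΣA = 11760.00 mm², ΣAX̄ = 1411200.00 mm³, ΣAȲ = 1289280.00 mm³.
X̄ = 1411200.00/11760.00 = 120.00 mm; Ȳ = 1289280.00/11760.00 = 109.63 mm.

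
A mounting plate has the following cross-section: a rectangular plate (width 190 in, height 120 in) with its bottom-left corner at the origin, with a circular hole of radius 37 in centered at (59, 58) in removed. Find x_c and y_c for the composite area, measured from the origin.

Part | A | x̄ᵢ | ȳᵢ | A·x̄ᵢ | A·ȳᵢ
plate | 22800.00 | 95.00 | 60.00 | 2166000.00 | 1368000.00
hole | -4300.84 | 59.00 | 58.00 | -253749.58 | -249448.74
Σ | 18499.16 |  |  | 1912250.42 | 1118551.26
x_c = 1912250.42 / 18499.16 = 103.37 in
y_c = 1118551.26 / 18499.16 = 60.46 in

x_c = 103.37 in, y_c = 60.46 in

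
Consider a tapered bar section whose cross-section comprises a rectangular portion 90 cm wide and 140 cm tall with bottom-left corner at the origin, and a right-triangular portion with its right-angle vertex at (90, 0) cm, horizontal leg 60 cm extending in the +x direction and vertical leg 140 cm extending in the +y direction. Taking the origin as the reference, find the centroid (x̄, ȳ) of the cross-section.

x̄ = 61.25 cm, ȳ = 64.17 cm

Part | A | x̄ᵢ | ȳᵢ | A·x̄ᵢ | A·ȳᵢ
rectangular portion | 12600.00 | 45.00 | 70.00 | 567000.00 | 882000.00
triangular portion | 4200.00 | 110.00 | 46.67 | 462000.00 | 196000.00
Σ | 16800.00 |  |  | 1029000.00 | 1078000.00
x̄ = 1029000.00 / 16800.00 = 61.25 cm
ȳ = 1078000.00 / 16800.00 = 64.17 cm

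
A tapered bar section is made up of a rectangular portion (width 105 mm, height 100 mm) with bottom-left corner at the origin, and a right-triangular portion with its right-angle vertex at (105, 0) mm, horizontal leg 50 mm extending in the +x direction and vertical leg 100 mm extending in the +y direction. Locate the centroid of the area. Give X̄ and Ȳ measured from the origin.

rectangular portion: A = 105 × 100 = 10500.00, centroid at (52.50, 50.00).
triangular portion: A = ½·50·100 = 2500.00, centroid at (121.67, 33.33).
ΣA = 13000.00 mm², ΣAX̄ = 855416.67 mm³, ΣAȲ = 608333.33 mm³.
X̄ = 855416.67/13000.00 = 65.80 mm; Ȳ = 608333.33/13000.00 = 46.79 mm.

X̄ = 65.80 mm, Ȳ = 46.79 mm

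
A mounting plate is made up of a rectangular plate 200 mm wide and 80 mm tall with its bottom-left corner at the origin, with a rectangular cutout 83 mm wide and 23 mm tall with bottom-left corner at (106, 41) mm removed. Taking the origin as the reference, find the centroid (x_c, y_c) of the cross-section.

plate: A = 200 × 80 = 16000.00, centroid at (100.00, 40.00).
hole: A = −(83 × 23) = -1909.00, centroid at (147.50, 52.50).
ΣA = 14091.00 mm², ΣAx_c = 1318422.50 mm³, ΣAy_c = 539777.50 mm³.
x_c = 1318422.50/14091.00 = 93.56 mm; y_c = 539777.50/14091.00 = 38.31 mm.

x_c = 93.56 mm, y_c = 38.31 mm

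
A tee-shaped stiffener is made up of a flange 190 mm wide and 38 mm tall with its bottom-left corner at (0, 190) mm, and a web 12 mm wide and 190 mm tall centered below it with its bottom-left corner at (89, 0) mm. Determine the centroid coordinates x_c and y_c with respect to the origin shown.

x_c = 95.00 mm, y_c = 181.64 mm

web: A = 12 × 190 = 2280.00, centroid at (95.00, 95.00).
flange: A = 190 × 38 = 7220.00, centroid at (95.00, 209.00).
ΣA = 9500.00 mm², ΣAx_c = 902500.00 mm³, ΣAy_c = 1725580.00 mm³.
x_c = 902500.00/9500.00 = 95.00 mm; y_c = 1725580.00/9500.00 = 181.64 mm.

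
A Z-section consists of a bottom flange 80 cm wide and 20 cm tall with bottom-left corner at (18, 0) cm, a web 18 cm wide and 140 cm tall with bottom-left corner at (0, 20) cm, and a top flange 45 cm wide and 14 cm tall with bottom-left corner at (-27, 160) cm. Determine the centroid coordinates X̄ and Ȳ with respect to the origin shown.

bottom flange: A = 80 × 20 = 1600.00, centroid at (58.00, 10.00).
web: A = 18 × 140 = 2520.00, centroid at (9.00, 90.00).
top flange: A = 45 × 14 = 630.00, centroid at (-4.50, 167.00).
ΣA = 4750.00 cm², ΣAX̄ = 112645.00 cm³, ΣAȲ = 348010.00 cm³.
X̄ = 112645.00/4750.00 = 23.71 cm; Ȳ = 348010.00/4750.00 = 73.27 cm.

X̄ = 23.71 cm, Ȳ = 73.27 cm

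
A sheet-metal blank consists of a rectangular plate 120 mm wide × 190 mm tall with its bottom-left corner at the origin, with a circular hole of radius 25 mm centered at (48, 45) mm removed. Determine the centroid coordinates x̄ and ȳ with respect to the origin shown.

plate: A = 120 × 190 = 22800.00, centroid at (60.00, 95.00).
hole: A = −π·25² = -1963.50, centroid at (48.00, 45.00).
ΣA = 20836.50 mm², ΣAx̄ = 1273752.22 mm³, ΣAȳ = 2077642.71 mm³.
x̄ = 1273752.22/20836.50 = 61.13 mm; ȳ = 2077642.71/20836.50 = 99.71 mm.

x̄ = 61.13 mm, ȳ = 99.71 mm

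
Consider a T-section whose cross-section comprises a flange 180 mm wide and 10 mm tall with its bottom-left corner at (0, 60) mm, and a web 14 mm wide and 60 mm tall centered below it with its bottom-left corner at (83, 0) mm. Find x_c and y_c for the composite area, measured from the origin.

x_c = 90.00 mm, y_c = 53.86 mm

Part | A | x̄ᵢ | ȳᵢ | A·x̄ᵢ | A·ȳᵢ
web | 840.00 | 90.00 | 30.00 | 75600.00 | 25200.00
flange | 1800.00 | 90.00 | 65.00 | 162000.00 | 117000.00
Σ | 2640.00 |  |  | 237600.00 | 142200.00
x_c = 237600.00 / 2640.00 = 90.00 mm
y_c = 142200.00 / 2640.00 = 53.86 mm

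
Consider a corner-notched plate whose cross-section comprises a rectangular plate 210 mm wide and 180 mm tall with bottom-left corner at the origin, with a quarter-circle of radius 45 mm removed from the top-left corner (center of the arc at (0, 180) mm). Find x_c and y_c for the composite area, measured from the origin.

x_c = 108.77 mm, y_c = 86.89 mm

Part | A | x̄ᵢ | ȳᵢ | A·x̄ᵢ | A·ȳᵢ
plate | 37800.00 | 105.00 | 90.00 | 3969000.00 | 3402000.00
removed quarter-circle | -1590.43 | 19.10 | 160.90 | -30375.00 | -255902.63
Σ | 36209.57 |  |  | 3938625.00 | 3146097.37
x_c = 3938625.00 / 36209.57 = 108.77 mm
y_c = 3146097.37 / 36209.57 = 86.89 mm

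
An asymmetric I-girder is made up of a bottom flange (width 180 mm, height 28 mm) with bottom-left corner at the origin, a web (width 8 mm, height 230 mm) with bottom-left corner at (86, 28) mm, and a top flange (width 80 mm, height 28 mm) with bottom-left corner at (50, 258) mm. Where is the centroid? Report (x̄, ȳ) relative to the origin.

bottom flange: A = 180 × 28 = 5040.00, centroid at (90.00, 14.00).
web: A = 8 × 230 = 1840.00, centroid at (90.00, 143.00).
top flange: A = 80 × 28 = 2240.00, centroid at (90.00, 272.00).
ΣA = 9120.00 mm²
ΣAx̄ = (5040.00)(90.00) + (1840.00)(90.00) + (2240.00)(90.00) = 820800.00 mm³
ΣAȳ = (5040.00)(14.00) + (1840.00)(143.00) + (2240.00)(272.00) = 942960.00 mm³
x̄ = 820800.00 / 9120.00 = 90.00 mm
ȳ = 942960.00 / 9120.00 = 103.39 mm

x̄ = 90.00 mm, ȳ = 103.39 mm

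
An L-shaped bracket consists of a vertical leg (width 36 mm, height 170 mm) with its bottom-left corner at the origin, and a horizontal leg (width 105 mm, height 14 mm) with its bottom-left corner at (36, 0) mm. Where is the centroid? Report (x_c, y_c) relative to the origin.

x_c = 31.65 mm, y_c = 69.89 mm

Part | A | x̄ᵢ | ȳᵢ | A·x̄ᵢ | A·ȳᵢ
vertical leg | 6120.00 | 18.00 | 85.00 | 110160.00 | 520200.00
horizontal leg | 1470.00 | 88.50 | 7.00 | 130095.00 | 10290.00
Σ | 7590.00 |  |  | 240255.00 | 530490.00
x_c = 240255.00 / 7590.00 = 31.65 mm
y_c = 530490.00 / 7590.00 = 69.89 mm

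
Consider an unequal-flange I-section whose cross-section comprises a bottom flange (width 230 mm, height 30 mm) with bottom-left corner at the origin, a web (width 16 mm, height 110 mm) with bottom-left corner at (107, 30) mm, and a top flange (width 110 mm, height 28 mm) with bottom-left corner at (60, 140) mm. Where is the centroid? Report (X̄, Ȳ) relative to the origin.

X̄ = 115.00 mm, Ȳ = 61.96 mm

Part | A | x̄ᵢ | ȳᵢ | A·x̄ᵢ | A·ȳᵢ
bottom flange | 6900.00 | 115.00 | 15.00 | 793500.00 | 103500.00
web | 1760.00 | 115.00 | 85.00 | 202400.00 | 149600.00
top flange | 3080.00 | 115.00 | 154.00 | 354200.00 | 474320.00
Σ | 11740.00 |  |  | 1350100.00 | 727420.00
X̄ = 1350100.00 / 11740.00 = 115.00 mm
Ȳ = 727420.00 / 11740.00 = 61.96 mm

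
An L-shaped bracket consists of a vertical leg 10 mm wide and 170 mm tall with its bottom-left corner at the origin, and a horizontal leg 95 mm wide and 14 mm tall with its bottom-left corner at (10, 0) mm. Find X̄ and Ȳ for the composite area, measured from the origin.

Part | A | x̄ᵢ | ȳᵢ | A·x̄ᵢ | A·ȳᵢ
vertical leg | 1700.00 | 5.00 | 85.00 | 8500.00 | 144500.00
horizontal leg | 1330.00 | 57.50 | 7.00 | 76475.00 | 9310.00
Σ | 3030.00 |  |  | 84975.00 | 153810.00
X̄ = 84975.00 / 3030.00 = 28.04 mm
Ȳ = 153810.00 / 3030.00 = 50.76 mm

X̄ = 28.04 mm, Ȳ = 50.76 mm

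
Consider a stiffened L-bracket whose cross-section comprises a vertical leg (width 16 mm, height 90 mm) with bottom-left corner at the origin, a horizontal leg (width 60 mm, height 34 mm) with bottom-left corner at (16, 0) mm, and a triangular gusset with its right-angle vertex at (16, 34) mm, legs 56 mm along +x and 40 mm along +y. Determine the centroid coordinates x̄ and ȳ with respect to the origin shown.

x̄ = 31.34 mm, ȳ = 33.15 mm

vertical leg: A = 16 × 90 = 1440.00, centroid at (8.00, 45.00).
horizontal leg: A = 60 × 34 = 2040.00, centroid at (46.00, 17.00).
gusset: A = ½·56·40 = 1120.00, centroid at (34.67, 47.33).
ΣA = 4600.00 mm²
ΣAx̄ = (1440.00)(8.00) + (2040.00)(46.00) + (1120.00)(34.67) = 144186.67 mm³
ΣAȳ = (1440.00)(45.00) + (2040.00)(17.00) + (1120.00)(47.33) = 152493.33 mm³
x̄ = 144186.67 / 4600.00 = 31.34 mm
ȳ = 152493.33 / 4600.00 = 33.15 mm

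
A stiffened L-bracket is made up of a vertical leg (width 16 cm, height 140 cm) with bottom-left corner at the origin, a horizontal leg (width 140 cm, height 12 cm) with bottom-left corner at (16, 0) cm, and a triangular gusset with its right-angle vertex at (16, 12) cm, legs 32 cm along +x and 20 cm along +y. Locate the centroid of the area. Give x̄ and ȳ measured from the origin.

vertical leg: A = 16 × 140 = 2240.00, centroid at (8.00, 70.00).
horizontal leg: A = 140 × 12 = 1680.00, centroid at (86.00, 6.00).
gusset: A = ½·32·20 = 320.00, centroid at (26.67, 18.67).
ΣA = 4240.00 cm²
ΣAx̄ = (2240.00)(8.00) + (1680.00)(86.00) + (320.00)(26.67) = 170933.33 cm³
ΣAȳ = (2240.00)(70.00) + (1680.00)(6.00) + (320.00)(18.67) = 172853.33 cm³
x̄ = 170933.33 / 4240.00 = 40.31 cm
ȳ = 172853.33 / 4240.00 = 40.77 cm

x̄ = 40.31 cm, ȳ = 40.77 cm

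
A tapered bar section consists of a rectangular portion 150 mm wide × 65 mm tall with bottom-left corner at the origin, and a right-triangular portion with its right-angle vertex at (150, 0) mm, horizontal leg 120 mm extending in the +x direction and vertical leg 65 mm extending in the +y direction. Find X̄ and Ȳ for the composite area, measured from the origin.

Part | A | x̄ᵢ | ȳᵢ | A·x̄ᵢ | A·ȳᵢ
rectangular portion | 9750.00 | 75.00 | 32.50 | 731250.00 | 316875.00
triangular portion | 3900.00 | 190.00 | 21.67 | 741000.00 | 84500.00
Σ | 13650.00 |  |  | 1472250.00 | 401375.00
X̄ = 1472250.00 / 13650.00 = 107.86 mm
Ȳ = 401375.00 / 13650.00 = 29.40 mm

X̄ = 107.86 mm, Ȳ = 29.40 mm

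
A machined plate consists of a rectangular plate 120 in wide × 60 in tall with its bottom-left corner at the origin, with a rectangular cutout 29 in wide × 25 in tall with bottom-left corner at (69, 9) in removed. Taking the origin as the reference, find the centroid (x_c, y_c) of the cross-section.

Part | A | x̄ᵢ | ȳᵢ | A·x̄ᵢ | A·ȳᵢ
plate | 7200.00 | 60.00 | 30.00 | 432000.00 | 216000.00
hole | -725.00 | 83.50 | 21.50 | -60537.50 | -15587.50
Σ | 6475.00 |  |  | 371462.50 | 200412.50
x_c = 371462.50 / 6475.00 = 57.37 in
y_c = 200412.50 / 6475.00 = 30.95 in

x_c = 57.37 in, y_c = 30.95 in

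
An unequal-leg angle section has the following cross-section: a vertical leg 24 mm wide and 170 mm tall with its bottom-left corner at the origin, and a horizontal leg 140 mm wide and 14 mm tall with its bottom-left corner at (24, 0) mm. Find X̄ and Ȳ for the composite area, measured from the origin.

X̄ = 38.61 mm, Ȳ = 59.69 mm

Part | A | x̄ᵢ | ȳᵢ | A·x̄ᵢ | A·ȳᵢ
vertical leg | 4080.00 | 12.00 | 85.00 | 48960.00 | 346800.00
horizontal leg | 1960.00 | 94.00 | 7.00 | 184240.00 | 13720.00
Σ | 6040.00 |  |  | 233200.00 | 360520.00
X̄ = 233200.00 / 6040.00 = 38.61 mm
Ȳ = 360520.00 / 6040.00 = 59.69 mm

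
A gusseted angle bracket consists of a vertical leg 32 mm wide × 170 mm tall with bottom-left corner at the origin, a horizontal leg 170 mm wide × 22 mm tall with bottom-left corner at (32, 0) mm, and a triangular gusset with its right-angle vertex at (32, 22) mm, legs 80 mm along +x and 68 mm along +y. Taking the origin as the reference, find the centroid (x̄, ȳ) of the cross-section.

vertical leg: A = 32 × 170 = 5440.00, centroid at (16.00, 85.00).
horizontal leg: A = 170 × 22 = 3740.00, centroid at (117.00, 11.00).
gusset: A = ½·80·68 = 2720.00, centroid at (58.67, 44.67).
ΣA = 11900.00 mm², ΣAx̄ = 684193.33 mm³, ΣAȳ = 625033.33 mm³.
x̄ = 684193.33/11900.00 = 57.50 mm; ȳ = 625033.33/11900.00 = 52.52 mm.

x̄ = 57.50 mm, ȳ = 52.52 mm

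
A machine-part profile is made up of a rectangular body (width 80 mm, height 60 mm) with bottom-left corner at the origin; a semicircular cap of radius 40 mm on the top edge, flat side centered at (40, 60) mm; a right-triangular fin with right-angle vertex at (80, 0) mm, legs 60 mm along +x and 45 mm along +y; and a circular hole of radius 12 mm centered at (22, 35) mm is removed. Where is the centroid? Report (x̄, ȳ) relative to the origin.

Part | A | x̄ᵢ | ȳᵢ | A·x̄ᵢ | A·ȳᵢ
rectangular body | 4800.00 | 40.00 | 30.00 | 192000.00 | 144000.00
semicircular top | 2513.27 | 40.00 | 76.98 | 100530.96 | 193463.11
triangular fin | 1350.00 | 100.00 | 15.00 | 135000.00 | 20250.00
hole | -452.39 | 22.00 | 35.00 | -9952.57 | -15833.63
Σ | 8210.88 |  |  | 417578.40 | 341879.49
x̄ = 417578.40 / 8210.88 = 50.86 mm
ȳ = 341879.49 / 8210.88 = 41.64 mm

x̄ = 50.86 mm, ȳ = 41.64 mm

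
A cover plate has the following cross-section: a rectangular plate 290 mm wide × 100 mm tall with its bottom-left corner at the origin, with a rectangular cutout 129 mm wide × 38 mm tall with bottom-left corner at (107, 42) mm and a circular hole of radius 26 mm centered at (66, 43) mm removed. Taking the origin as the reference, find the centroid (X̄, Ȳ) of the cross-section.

X̄ = 146.72 mm, Ȳ = 48.22 mm

Part | A | x̄ᵢ | ȳᵢ | A·x̄ᵢ | A·ȳᵢ
plate | 29000.00 | 145.00 | 50.00 | 4205000.00 | 1450000.00
hole 1 | -4902.00 | 171.50 | 61.00 | -840693.00 | -299022.00
hole 2 | -2123.72 | 66.00 | 43.00 | -140165.30 | -91319.82
Σ | 21974.28 |  |  | 3224141.70 | 1059658.18
X̄ = 3224141.70 / 21974.28 = 146.72 mm
Ȳ = 1059658.18 / 21974.28 = 48.22 mm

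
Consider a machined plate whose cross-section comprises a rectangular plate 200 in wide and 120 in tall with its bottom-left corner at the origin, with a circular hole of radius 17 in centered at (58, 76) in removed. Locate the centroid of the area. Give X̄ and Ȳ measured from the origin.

X̄ = 101.65 in, Ȳ = 59.37 in

plate: A = 200 × 120 = 24000.00, centroid at (100.00, 60.00).
hole: A = −π·17² = -907.92, centroid at (58.00, 76.00).
ΣA = 23092.08 in²
ΣAX̄ = (24000.00)(100.00) + (-907.92)(58.00) = 2347340.62 in³
ΣAȲ = (24000.00)(60.00) + (-907.92)(76.00) = 1370998.06 in³
X̄ = 2347340.62 / 23092.08 = 101.65 in
Ȳ = 1370998.06 / 23092.08 = 59.37 in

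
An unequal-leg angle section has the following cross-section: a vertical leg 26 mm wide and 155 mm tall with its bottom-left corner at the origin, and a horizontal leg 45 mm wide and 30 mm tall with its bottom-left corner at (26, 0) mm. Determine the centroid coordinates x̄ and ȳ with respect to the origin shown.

x̄ = 21.91 mm, ȳ = 61.82 mm

vertical leg: A = 26 × 155 = 4030.00, centroid at (13.00, 77.50).
horizontal leg: A = 45 × 30 = 1350.00, centroid at (48.50, 15.00).
ΣA = 5380.00 mm², ΣAx̄ = 117865.00 mm³, ΣAȳ = 332575.00 mm³.
x̄ = 117865.00/5380.00 = 21.91 mm; ȳ = 332575.00/5380.00 = 61.82 mm.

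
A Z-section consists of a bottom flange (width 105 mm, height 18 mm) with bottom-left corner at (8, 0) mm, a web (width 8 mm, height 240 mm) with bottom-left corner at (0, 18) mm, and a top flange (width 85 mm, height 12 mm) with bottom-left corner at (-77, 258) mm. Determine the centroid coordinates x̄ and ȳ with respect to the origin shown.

Part | A | x̄ᵢ | ȳᵢ | A·x̄ᵢ | A·ȳᵢ
bottom flange | 1890.00 | 60.50 | 9.00 | 114345.00 | 17010.00
web | 1920.00 | 4.00 | 138.00 | 7680.00 | 264960.00
top flange | 1020.00 | -34.50 | 264.00 | -35190.00 | 269280.00
Σ | 4830.00 |  |  | 86835.00 | 551250.00
x̄ = 86835.00 / 4830.00 = 17.98 mm
ȳ = 551250.00 / 4830.00 = 114.13 mm

x̄ = 17.98 mm, ȳ = 114.13 mm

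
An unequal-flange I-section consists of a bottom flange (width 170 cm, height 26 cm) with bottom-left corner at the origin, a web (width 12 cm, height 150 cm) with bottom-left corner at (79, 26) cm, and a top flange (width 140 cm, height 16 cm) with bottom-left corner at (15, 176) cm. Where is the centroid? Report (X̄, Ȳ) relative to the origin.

bottom flange: A = 170 × 26 = 4420.00, centroid at (85.00, 13.00).
web: A = 12 × 150 = 1800.00, centroid at (85.00, 101.00).
top flange: A = 140 × 16 = 2240.00, centroid at (85.00, 184.00).
ΣA = 8460.00 cm², ΣAX̄ = 719100.00 cm³, ΣAȲ = 651420.00 cm³.
X̄ = 719100.00/8460.00 = 85.00 cm; Ȳ = 651420.00/8460.00 = 77.00 cm.

X̄ = 85.00 cm, Ȳ = 77.00 cm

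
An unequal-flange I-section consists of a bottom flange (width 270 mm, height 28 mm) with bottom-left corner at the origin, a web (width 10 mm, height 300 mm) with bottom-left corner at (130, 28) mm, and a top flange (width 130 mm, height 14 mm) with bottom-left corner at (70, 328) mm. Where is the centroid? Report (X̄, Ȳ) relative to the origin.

Part | A | x̄ᵢ | ȳᵢ | A·x̄ᵢ | A·ȳᵢ
bottom flange | 7560.00 | 135.00 | 14.00 | 1020600.00 | 105840.00
web | 3000.00 | 135.00 | 178.00 | 405000.00 | 534000.00
top flange | 1820.00 | 135.00 | 335.00 | 245700.00 | 609700.00
Σ | 12380.00 |  |  | 1671300.00 | 1249540.00
X̄ = 1671300.00 / 12380.00 = 135.00 mm
Ȳ = 1249540.00 / 12380.00 = 100.93 mm

X̄ = 135.00 mm, Ȳ = 100.93 mm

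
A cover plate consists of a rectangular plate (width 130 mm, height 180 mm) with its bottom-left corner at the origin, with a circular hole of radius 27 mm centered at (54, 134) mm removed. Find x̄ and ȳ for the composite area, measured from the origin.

x̄ = 66.19 mm, ȳ = 85.23 mm

plate: A = 130 × 180 = 23400.00, centroid at (65.00, 90.00).
hole: A = −π·27² = -2290.22, centroid at (54.00, 134.00).
ΣA = 21109.78 mm², ΣAx̄ = 1397328.06 mm³, ΣAȳ = 1799110.38 mm³.
x̄ = 1397328.06/21109.78 = 66.19 mm; ȳ = 1799110.38/21109.78 = 85.23 mm.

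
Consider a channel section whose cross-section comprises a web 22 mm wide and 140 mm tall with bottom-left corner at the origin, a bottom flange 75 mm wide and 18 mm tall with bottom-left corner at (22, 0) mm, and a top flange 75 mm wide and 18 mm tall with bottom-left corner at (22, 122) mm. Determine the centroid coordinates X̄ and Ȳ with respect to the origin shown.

web: A = 22 × 140 = 3080.00, centroid at (11.00, 70.00).
bottom flange: A = 75 × 18 = 1350.00, centroid at (59.50, 9.00).
top flange: A = 75 × 18 = 1350.00, centroid at (59.50, 131.00).
ΣA = 5780.00 mm², ΣAX̄ = 194530.00 mm³, ΣAȲ = 404600.00 mm³.
X̄ = 194530.00/5780.00 = 33.66 mm; Ȳ = 404600.00/5780.00 = 70.00 mm.

X̄ = 33.66 mm, Ȳ = 70.00 mm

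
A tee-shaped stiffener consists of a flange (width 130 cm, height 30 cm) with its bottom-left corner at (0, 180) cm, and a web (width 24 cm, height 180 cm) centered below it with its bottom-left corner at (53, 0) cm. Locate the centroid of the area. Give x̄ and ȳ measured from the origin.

Part | A | x̄ᵢ | ȳᵢ | A·x̄ᵢ | A·ȳᵢ
web | 4320.00 | 65.00 | 90.00 | 280800.00 | 388800.00
flange | 3900.00 | 65.00 | 195.00 | 253500.00 | 760500.00
Σ | 8220.00 |  |  | 534300.00 | 1149300.00
x̄ = 534300.00 / 8220.00 = 65.00 cm
ȳ = 1149300.00 / 8220.00 = 139.82 cm

x̄ = 65.00 cm, ȳ = 139.82 cm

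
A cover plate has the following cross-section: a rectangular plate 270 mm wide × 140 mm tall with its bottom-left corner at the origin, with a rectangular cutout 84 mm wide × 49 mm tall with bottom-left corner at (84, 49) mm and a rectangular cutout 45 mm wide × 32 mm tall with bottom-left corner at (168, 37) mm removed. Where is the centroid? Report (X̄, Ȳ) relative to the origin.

plate: A = 270 × 140 = 37800.00, centroid at (135.00, 70.00).
hole 1: A = −(84 × 49) = -4116.00, centroid at (126.00, 73.50).
hole 2: A = −(45 × 32) = -1440.00, centroid at (190.50, 53.00).
ΣA = 32244.00 mm², ΣAX̄ = 4310064.00 mm³, ΣAȲ = 2267154.00 mm³.
X̄ = 4310064.00/32244.00 = 133.67 mm; Ȳ = 2267154.00/32244.00 = 70.31 mm.

X̄ = 133.67 mm, Ȳ = 70.31 mm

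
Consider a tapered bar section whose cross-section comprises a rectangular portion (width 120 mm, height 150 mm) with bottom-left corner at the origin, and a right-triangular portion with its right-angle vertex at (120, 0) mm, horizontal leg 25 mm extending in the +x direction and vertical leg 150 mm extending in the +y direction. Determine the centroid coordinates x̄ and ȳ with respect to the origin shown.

Part | A | x̄ᵢ | ȳᵢ | A·x̄ᵢ | A·ȳᵢ
rectangular portion | 18000.00 | 60.00 | 75.00 | 1080000.00 | 1350000.00
triangular portion | 1875.00 | 128.33 | 50.00 | 240625.00 | 93750.00
Σ | 19875.00 |  |  | 1320625.00 | 1443750.00
x̄ = 1320625.00 / 19875.00 = 66.45 mm
ȳ = 1443750.00 / 19875.00 = 72.64 mm

x̄ = 66.45 mm, ȳ = 72.64 mm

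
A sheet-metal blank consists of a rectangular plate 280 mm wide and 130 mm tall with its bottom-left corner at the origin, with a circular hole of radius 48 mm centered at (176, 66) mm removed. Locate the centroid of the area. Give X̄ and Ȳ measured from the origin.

plate: A = 280 × 130 = 36400.00, centroid at (140.00, 65.00).
hole: A = −π·48² = -7238.23, centroid at (176.00, 66.00).
ΣA = 29161.77 mm², ΣAX̄ = 3822071.61 mm³, ΣAȲ = 1888276.85 mm³.
X̄ = 3822071.61/29161.77 = 131.06 mm; Ȳ = 1888276.85/29161.77 = 64.75 mm.

X̄ = 131.06 mm, Ȳ = 64.75 mm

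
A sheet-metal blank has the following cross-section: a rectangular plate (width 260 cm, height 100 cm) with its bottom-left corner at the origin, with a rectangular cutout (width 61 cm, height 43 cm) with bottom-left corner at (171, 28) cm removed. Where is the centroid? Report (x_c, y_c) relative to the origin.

Part | A | x̄ᵢ | ȳᵢ | A·x̄ᵢ | A·ȳᵢ
plate | 26000.00 | 130.00 | 50.00 | 3380000.00 | 1300000.00
hole | -2623.00 | 201.50 | 49.50 | -528534.50 | -129838.50
Σ | 23377.00 |  |  | 2851465.50 | 1170161.50
x_c = 2851465.50 / 23377.00 = 121.98 cm
y_c = 1170161.50 / 23377.00 = 50.06 cm

x_c = 121.98 cm, y_c = 50.06 cm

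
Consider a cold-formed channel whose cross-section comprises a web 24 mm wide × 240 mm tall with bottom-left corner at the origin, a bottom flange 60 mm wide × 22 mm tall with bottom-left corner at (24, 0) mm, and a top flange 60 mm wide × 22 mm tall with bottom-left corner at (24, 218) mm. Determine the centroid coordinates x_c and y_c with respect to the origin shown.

Part | A | x̄ᵢ | ȳᵢ | A·x̄ᵢ | A·ȳᵢ
web | 5760.00 | 12.00 | 120.00 | 69120.00 | 691200.00
bottom flange | 1320.00 | 54.00 | 11.00 | 71280.00 | 14520.00
top flange | 1320.00 | 54.00 | 229.00 | 71280.00 | 302280.00
Σ | 8400.00 |  |  | 211680.00 | 1008000.00
x_c = 211680.00 / 8400.00 = 25.20 mm
y_c = 1008000.00 / 8400.00 = 120.00 mm

x_c = 25.20 mm, y_c = 120.00 mm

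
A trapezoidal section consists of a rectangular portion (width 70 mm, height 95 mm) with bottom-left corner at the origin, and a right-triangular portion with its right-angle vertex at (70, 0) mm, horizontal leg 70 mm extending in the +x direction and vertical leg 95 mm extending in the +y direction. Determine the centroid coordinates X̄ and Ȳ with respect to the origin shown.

X̄ = 54.44 mm, Ȳ = 42.22 mm

rectangular portion: A = 70 × 95 = 6650.00, centroid at (35.00, 47.50).
triangular portion: A = ½·70·95 = 3325.00, centroid at (93.33, 31.67).
ΣA = 9975.00 mm²
ΣAX̄ = (6650.00)(35.00) + (3325.00)(93.33) = 543083.33 mm³
ΣAȲ = (6650.00)(47.50) + (3325.00)(31.67) = 421166.67 mm³
X̄ = 543083.33 / 9975.00 = 54.44 mm
Ȳ = 421166.67 / 9975.00 = 42.22 mm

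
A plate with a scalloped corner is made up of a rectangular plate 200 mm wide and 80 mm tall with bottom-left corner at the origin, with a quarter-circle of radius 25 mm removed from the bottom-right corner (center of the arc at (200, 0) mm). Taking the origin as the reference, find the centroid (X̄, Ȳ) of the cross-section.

plate: A = 200 × 80 = 16000.00, centroid at (100.00, 40.00).
removed quarter-circle: A = −¼π·25² = -490.87, centroid at (189.39, 10.61).
ΣA = 15509.13 mm²
ΣAX̄ = (16000.00)(100.00) + (-490.87)(189.39) = 1507033.56 mm³
ΣAȲ = (16000.00)(40.00) + (-490.87)(10.61) = 634791.67 mm³
X̄ = 1507033.56 / 15509.13 = 97.17 mm
Ȳ = 634791.67 / 15509.13 = 40.93 mm

X̄ = 97.17 mm, Ȳ = 40.93 mm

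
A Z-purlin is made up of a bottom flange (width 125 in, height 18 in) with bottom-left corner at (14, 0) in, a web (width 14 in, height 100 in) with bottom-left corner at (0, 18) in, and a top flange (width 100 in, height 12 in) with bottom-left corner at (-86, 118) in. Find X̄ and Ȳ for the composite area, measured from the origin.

bottom flange: A = 125 × 18 = 2250.00, centroid at (76.50, 9.00).
web: A = 14 × 100 = 1400.00, centroid at (7.00, 68.00).
top flange: A = 100 × 12 = 1200.00, centroid at (-36.00, 124.00).
ΣA = 4850.00 in²
ΣAX̄ = (2250.00)(76.50) + (1400.00)(7.00) + (1200.00)(-36.00) = 138725.00 in³
ΣAȲ = (2250.00)(9.00) + (1400.00)(68.00) + (1200.00)(124.00) = 264250.00 in³
X̄ = 138725.00 / 4850.00 = 28.60 in
Ȳ = 264250.00 / 4850.00 = 54.48 in

X̄ = 28.60 in, Ȳ = 54.48 in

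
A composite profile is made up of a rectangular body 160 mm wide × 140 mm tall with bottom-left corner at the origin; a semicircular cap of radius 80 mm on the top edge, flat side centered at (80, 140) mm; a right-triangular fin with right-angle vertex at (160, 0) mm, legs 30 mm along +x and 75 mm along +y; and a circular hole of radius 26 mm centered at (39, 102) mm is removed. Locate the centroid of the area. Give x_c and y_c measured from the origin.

Part | A | x̄ᵢ | ȳᵢ | A·x̄ᵢ | A·ȳᵢ
rectangular body | 22400.00 | 80.00 | 70.00 | 1792000.00 | 1568000.00
semicircular top | 10053.10 | 80.00 | 173.95 | 804247.72 | 1748766.84
triangular fin | 1125.00 | 170.00 | 25.00 | 191250.00 | 28125.00
hole | -2123.72 | 39.00 | 102.00 | -82824.95 | -216619.10
Σ | 31454.38 |  |  | 2704672.77 | 3128272.75
x_c = 2704672.77 / 31454.38 = 85.99 mm
y_c = 3128272.75 / 31454.38 = 99.45 mm

x_c = 85.99 mm, y_c = 99.45 mm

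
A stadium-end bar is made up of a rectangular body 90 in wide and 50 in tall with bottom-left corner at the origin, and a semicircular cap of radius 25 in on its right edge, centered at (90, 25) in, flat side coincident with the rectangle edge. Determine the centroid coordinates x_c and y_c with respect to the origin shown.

x_c = 54.96 in, y_c = 25.00 in

Part | A | x̄ᵢ | ȳᵢ | A·x̄ᵢ | A·ȳᵢ
rectangular body | 4500.00 | 45.00 | 25.00 | 202500.00 | 112500.00
semicircular end | 981.75 | 100.61 | 25.00 | 98773.96 | 24543.69
Σ | 5481.75 |  |  | 301273.96 | 137043.69
x_c = 301273.96 / 5481.75 = 54.96 in
y_c = 137043.69 / 5481.75 = 25.00 in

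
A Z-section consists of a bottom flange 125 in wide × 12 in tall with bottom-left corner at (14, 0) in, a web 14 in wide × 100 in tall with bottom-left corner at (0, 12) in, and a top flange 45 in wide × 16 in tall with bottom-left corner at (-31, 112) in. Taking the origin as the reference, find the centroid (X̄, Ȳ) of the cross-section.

bottom flange: A = 125 × 12 = 1500.00, centroid at (76.50, 6.00).
web: A = 14 × 100 = 1400.00, centroid at (7.00, 62.00).
top flange: A = 45 × 16 = 720.00, centroid at (-8.50, 120.00).
ΣA = 3620.00 in²
ΣAX̄ = (1500.00)(76.50) + (1400.00)(7.00) + (720.00)(-8.50) = 118430.00 in³
ΣAȲ = (1500.00)(6.00) + (1400.00)(62.00) + (720.00)(120.00) = 182200.00 in³
X̄ = 118430.00 / 3620.00 = 32.72 in
Ȳ = 182200.00 / 3620.00 = 50.33 in

X̄ = 32.72 in, Ȳ = 50.33 in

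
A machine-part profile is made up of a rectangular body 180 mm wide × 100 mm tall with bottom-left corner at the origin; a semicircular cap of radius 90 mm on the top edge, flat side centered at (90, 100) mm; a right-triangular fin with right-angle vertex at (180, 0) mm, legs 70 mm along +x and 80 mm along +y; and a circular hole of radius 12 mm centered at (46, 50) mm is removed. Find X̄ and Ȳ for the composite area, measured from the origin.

X̄ = 100.20 mm, Ȳ = 81.96 mm

rectangular body: A = 180 × 100 = 18000.00, centroid at (90.00, 50.00).
semicircular top: A = ½π·90² = 12723.45, centroid at (90.00, 138.20).
triangular fin: A = ½·70·80 = 2800.00, centroid at (203.33, 26.67).
hole: A = −π·12² = -452.39, centroid at (46.00, 50.00).
ΣA = 33071.06 mm²
ΣAX̄ = (18000.00)(90.00) + (12723.45)(90.00) + (2800.00)(203.33) + (-452.39)(46.00) = 3313633.95 mm³
ΣAȲ = (18000.00)(50.00) + (12723.45)(138.20) + (2800.00)(26.67) + (-452.39)(50.00) = 2710392.22 mm³
X̄ = 3313633.95 / 33071.06 = 100.20 mm
Ȳ = 2710392.22 / 33071.06 = 81.96 mm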